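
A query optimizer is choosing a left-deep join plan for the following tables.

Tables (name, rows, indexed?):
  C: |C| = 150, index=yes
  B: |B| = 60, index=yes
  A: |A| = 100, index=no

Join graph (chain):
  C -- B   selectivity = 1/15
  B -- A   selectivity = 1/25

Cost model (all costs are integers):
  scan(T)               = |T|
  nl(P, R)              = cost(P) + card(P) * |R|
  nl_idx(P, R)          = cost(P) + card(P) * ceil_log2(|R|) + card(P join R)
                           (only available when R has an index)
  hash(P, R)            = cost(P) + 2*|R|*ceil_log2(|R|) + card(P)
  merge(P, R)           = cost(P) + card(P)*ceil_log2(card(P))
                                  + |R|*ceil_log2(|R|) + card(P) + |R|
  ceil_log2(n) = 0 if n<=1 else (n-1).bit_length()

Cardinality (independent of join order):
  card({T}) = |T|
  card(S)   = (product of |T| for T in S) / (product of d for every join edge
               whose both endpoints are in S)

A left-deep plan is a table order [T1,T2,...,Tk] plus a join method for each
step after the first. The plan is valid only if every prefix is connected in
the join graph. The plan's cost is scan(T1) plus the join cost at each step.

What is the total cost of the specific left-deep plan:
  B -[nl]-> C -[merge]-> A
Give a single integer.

16460

step 1: scan B: cost=60, card=60
step 2: join C via nl
    card(P join C) = 60*150/(15) = 600
    cost = 60 + 60*150 = 9060
step 3: join A via merge
    card(P join A) = 600*100/(25) = 2400
    cost = 9060 + 600*10 + 100*7 + 600 + 100 = 16460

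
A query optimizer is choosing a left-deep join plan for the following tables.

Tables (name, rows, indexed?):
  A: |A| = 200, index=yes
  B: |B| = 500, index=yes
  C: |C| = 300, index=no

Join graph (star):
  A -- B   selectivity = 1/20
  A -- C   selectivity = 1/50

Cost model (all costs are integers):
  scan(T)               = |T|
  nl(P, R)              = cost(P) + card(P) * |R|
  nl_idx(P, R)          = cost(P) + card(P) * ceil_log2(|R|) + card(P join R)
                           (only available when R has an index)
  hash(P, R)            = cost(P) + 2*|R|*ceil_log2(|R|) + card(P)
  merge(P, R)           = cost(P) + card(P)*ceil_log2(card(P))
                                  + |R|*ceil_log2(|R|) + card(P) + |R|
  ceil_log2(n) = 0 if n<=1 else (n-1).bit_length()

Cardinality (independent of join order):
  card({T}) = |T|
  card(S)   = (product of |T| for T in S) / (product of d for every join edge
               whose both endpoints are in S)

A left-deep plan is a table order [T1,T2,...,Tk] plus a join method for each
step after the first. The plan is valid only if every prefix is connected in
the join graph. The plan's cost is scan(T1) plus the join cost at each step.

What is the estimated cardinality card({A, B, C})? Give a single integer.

30000

Tables in S: A(200), B(500), C(300)
Edges inside S: A-B(d=20), A-C(d=50)
numerator = 200 * 500 * 300 = 30000000
denominator = 20 * 50 = 1000
card(S) = 30000000 / 1000 = 30000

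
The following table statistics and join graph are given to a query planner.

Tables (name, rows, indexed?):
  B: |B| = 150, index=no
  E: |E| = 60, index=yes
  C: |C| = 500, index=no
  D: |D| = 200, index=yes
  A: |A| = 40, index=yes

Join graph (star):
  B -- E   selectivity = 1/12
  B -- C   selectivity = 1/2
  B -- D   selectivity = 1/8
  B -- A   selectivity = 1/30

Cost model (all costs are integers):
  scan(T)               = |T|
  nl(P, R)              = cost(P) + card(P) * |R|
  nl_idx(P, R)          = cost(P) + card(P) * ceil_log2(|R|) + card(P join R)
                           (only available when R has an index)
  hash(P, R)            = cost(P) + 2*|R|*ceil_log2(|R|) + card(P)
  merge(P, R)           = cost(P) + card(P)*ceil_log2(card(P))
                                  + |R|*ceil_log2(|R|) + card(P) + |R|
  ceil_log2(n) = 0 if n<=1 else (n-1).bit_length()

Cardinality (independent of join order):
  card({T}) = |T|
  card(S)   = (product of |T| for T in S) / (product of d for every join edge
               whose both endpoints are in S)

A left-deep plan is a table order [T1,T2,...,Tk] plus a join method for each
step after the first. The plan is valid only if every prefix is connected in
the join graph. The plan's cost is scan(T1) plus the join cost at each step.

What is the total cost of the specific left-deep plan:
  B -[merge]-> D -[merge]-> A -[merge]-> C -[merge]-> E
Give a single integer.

step 1: scan B: cost=150, card=150
step 2: join D via merge
    card(P join D) = 150*200/(8) = 3750
    cost = 150 + 150*8 + 200*8 + 150 + 200 = 3300
step 3: join A via merge
    card(P join A) = 3750*40/(30) = 5000
    cost = 3300 + 3750*12 + 40*6 + 3750 + 40 = 52330
step 4: join C via merge
    card(P join C) = 5000*500/(2) = 1250000
    cost = 52330 + 5000*13 + 500*9 + 5000 + 500 = 127330
step 5: join E via merge
    card(P join E) = 1250000*60/(12) = 6250000
    cost = 127330 + 1250000*21 + 60*6 + 1250000 + 60 = 27627750

27627750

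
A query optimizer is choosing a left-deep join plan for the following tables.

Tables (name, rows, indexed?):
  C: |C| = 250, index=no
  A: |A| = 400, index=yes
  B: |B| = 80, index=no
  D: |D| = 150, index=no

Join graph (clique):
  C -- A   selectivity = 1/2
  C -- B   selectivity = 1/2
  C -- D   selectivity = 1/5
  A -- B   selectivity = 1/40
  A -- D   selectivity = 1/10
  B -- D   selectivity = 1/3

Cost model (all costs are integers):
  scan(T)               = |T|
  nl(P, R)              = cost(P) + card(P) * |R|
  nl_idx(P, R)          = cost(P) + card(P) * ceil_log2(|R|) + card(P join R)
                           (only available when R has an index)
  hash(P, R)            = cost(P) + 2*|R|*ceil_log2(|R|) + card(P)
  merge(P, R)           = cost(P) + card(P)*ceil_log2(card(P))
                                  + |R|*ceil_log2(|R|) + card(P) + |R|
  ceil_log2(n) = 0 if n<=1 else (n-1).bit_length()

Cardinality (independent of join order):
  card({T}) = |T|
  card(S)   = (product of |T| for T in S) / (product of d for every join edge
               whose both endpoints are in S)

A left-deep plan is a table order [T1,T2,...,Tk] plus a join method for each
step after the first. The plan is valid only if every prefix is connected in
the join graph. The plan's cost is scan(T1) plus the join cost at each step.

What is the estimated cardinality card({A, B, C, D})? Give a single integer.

50000

Tables in S: A(400), B(80), C(250), D(150)
Edges inside S: C-A(d=2), C-B(d=2), C-D(d=5), A-B(d=40), A-D(d=10), B-D(d=3)
numerator = 400 * 80 * 250 * 150 = 1200000000
denominator = 2 * 2 * 5 * 40 * 10 * 3 = 24000
card(S) = 1200000000 / 24000 = 50000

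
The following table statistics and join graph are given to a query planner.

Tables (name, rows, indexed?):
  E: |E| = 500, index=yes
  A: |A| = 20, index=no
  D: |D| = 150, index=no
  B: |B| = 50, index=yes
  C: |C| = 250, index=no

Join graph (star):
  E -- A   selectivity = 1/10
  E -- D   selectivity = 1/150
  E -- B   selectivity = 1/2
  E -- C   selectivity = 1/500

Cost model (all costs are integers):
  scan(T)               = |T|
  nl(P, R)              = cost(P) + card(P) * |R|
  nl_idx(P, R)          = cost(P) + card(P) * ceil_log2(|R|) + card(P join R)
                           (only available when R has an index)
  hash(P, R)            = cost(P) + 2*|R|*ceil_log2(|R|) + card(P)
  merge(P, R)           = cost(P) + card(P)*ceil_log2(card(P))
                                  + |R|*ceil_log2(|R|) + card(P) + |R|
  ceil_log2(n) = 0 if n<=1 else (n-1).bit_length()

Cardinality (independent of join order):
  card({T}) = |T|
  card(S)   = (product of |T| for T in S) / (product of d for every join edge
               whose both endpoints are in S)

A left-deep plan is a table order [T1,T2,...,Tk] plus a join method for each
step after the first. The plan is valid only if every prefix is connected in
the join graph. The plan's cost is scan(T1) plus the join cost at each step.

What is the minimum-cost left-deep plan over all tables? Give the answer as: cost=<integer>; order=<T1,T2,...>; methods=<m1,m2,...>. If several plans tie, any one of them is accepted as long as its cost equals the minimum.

Selinger DP (subsets sized 1..n):
  {E}: scan cost=500, card=500
  {A}: scan cost=20, card=20
  {D}: scan cost=150, card=150
  {B}: scan cost=50, card=50
  {C}: scan cost=250, card=250
  {AE}: card=1000; try (E,nl_idx)→1200, (A,hash)→1200, (E,merge)→5140, (A,merge)→5620, (E,hash)→9040, (E,nl)→10020 …(+1); best=1200 via (E,nl_idx)
  {DE}: card=500; try (E,nl_idx)→2000, (D,hash)→3400, (E,merge)→6500, (D,merge)→6850, (E,hash)→9300, (E,nl)→75150 …(+1); best=2000 via (E,nl_idx)
  {BE}: card=12500; try (B,hash)→1600, (E,merge)→5400, (B,merge)→5850, (E,hash)→9100, (E,nl_idx)→13000, (B,nl_idx)→16000 …(+2); best=1600 via (B,hash)
  {CE}: card=250; try (E,nl_idx)→2750, (C,hash)→5000, (E,merge)→7500, (C,merge)→7750, (E,hash)→9500, (E,nl)→125250 …(+1); best=2750 via (E,nl_idx)
  {ADE}: card=1000; try (A,hash)→2700, (D,hash)→4600, (A,merge)→7120, (A,nl)→12000, (D,merge)→13550, (D,nl)→151200; best=2700 via (A,hash)
  {ABE}: card=25000; try (B,hash)→2800, (B,merge)→12550, (A,hash)→14300, (B,nl_idx)→32200, (B,nl)→51200, (A,merge)→189220 …(+1); best=2800 via (B,hash)
  {ACE}: card=500; try (A,hash)→3200, (A,merge)→5120, (C,hash)→6200, (A,nl)→7750, (C,merge)→14450, (C,nl)→251200; best=3200 via (A,hash)
  {BDE}: card=12500; try (B,hash)→3100, (B,merge)→7350, (D,hash)→16500, (B,nl_idx)→17500, (B,nl)→27000, (D,merge)→190450 …(+1); best=3100 via (B,hash)
  {CDE}: card=250; try (D,hash)→5400, (D,merge)→6350, (C,hash)→6500, (C,merge)→9250, (D,nl)→40250, (C,nl)→127000; best=5400 via (D,hash)
  {BCE}: card=6250; try (B,hash)→3600, (B,merge)→5350, (B,nl_idx)→10500, (B,nl)→15250, (C,hash)→18100, (C,merge)→191350 …(+1); best=3600 via (B,hash)
  {ABDE}: card=25000; try (B,hash)→4300, (B,merge)→14050, (A,hash)→15800, (D,hash)→30200, (B,nl_idx)→33700, (B,nl)→52700 …(+4); best=4300 via (B,hash)
  {ACDE}: card=500; try (A,hash)→5850, (D,hash)→6100, (C,hash)→7700, (A,merge)→7770, (D,merge)→9550, (A,nl)→10400 …(+3); best=5850 via (A,hash)
  {ABCE}: card=12500; try (B,hash)→4300, (B,merge)→8550, (A,hash)→10050, (B,nl_idx)→18700, (B,nl)→28200, (C,hash)→31800 …(+4); best=4300 via (B,hash)
  {BCDE}: card=6250; try (B,hash)→6250, (B,merge)→8000, (D,hash)→12250, (B,nl_idx)→13150, (B,nl)→17900, (C,hash)→19600 …(+4); best=6250 via (B,hash)
  {ABCDE}: card=12500; try (B,hash)→6950, (B,merge)→11200, (A,hash)→12700, (D,hash)→19200, (B,nl_idx)→21350, (B,nl)→30850 …(+7); best=6950 via (B,hash)

cost=6950; order=C,E,D,A,B; methods=nl_idx,hash,hash,hash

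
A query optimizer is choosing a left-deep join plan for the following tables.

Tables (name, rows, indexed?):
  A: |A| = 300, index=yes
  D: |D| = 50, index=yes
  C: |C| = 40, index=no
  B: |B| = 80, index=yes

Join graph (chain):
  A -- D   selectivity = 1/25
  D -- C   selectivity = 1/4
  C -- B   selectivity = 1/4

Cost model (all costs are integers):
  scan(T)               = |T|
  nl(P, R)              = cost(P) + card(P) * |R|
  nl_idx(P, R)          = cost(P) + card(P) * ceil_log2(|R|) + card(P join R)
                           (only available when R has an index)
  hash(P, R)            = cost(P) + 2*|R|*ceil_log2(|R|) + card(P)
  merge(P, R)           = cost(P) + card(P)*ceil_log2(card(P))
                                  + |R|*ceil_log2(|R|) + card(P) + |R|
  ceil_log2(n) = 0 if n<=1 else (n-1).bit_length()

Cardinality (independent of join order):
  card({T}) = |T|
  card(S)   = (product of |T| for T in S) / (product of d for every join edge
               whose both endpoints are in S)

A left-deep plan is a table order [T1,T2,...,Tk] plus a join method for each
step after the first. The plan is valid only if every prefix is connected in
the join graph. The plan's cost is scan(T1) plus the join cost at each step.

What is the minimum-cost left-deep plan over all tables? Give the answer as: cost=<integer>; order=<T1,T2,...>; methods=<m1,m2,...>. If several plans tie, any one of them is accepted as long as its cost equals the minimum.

cost=9300; order=D,A,C,B; methods=nl_idx,hash,hash

Selinger DP (subsets sized 1..n):
  {A}: scan cost=300, card=300
  {D}: scan cost=50, card=50
  {C}: scan cost=40, card=40
  {B}: scan cost=80, card=80
  {AD}: card=600; try (A,nl_idx)→1100, (D,hash)→1200, (D,nl_idx)→2700, (A,merge)→3400, (D,merge)→3650, (A,hash)→5500 …(+2); best=1100 via (A,nl_idx)
  {CD}: card=500; try (C,hash)→580, (D,merge)→670, (D,hash)→680, (C,merge)→680, (D,nl_idx)→780, (D,nl)→2040 …(+1); best=580 via (C,hash)
  {BC}: card=800; try (C,hash)→640, (B,merge)→960, (C,merge)→1000, (B,nl_idx)→1120, (B,hash)→1200, (B,nl)→3240 …(+1); best=640 via (C,hash)
  {ACD}: card=6000; try (C,hash)→2180, (A,hash)→6480, (C,merge)→7980, (A,merge)→8580, (A,nl_idx)→11080, (C,nl)→25100 …(+1); best=2180 via (C,hash)
  {BCD}: card=10000; try (D,hash)→2040, (B,hash)→2200, (B,merge)→6220, (D,merge)→9790, (B,nl_idx)→14080, (D,nl_idx)→15440 …(+2); best=2040 via (D,hash)
  {ABCD}: card=120000; try (B,hash)→9300, (A,hash)→17440, (B,merge)→86820, (A,merge)→155040, (B,nl_idx)→164180, (A,nl_idx)→212040 …(+2); best=9300 via (B,hash)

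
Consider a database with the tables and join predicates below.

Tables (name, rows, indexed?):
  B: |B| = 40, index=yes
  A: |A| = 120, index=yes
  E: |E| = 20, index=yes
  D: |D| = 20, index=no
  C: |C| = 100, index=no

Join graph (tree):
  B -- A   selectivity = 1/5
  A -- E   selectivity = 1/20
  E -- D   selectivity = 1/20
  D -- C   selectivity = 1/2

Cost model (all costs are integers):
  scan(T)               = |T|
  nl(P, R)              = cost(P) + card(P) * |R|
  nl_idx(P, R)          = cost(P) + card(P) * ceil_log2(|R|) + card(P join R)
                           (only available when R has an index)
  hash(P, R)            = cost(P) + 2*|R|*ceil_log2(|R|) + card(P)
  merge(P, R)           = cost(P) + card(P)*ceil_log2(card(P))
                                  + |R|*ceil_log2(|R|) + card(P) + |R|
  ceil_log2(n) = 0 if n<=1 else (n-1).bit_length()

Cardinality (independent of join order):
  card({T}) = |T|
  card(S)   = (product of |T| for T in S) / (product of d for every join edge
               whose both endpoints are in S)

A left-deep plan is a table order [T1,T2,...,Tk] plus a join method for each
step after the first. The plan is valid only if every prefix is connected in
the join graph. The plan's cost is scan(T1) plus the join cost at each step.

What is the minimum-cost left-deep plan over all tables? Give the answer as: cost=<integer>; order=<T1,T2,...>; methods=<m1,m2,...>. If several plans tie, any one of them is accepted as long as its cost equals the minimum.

cost=3360; order=D,E,A,B,C; methods=nl_idx,nl_idx,hash,hash

Selinger DP (subsets sized 1..n):
  {B}: scan cost=40, card=40
  {A}: scan cost=120, card=120
  {E}: scan cost=20, card=20
  {D}: scan cost=20, card=20
  {C}: scan cost=100, card=100
  {AB}: card=960; try (B,hash)→720, (A,merge)→1280, (A,nl_idx)→1280, (B,merge)→1360, (A,hash)→1760, (B,nl_idx)→1800 …(+2); best=720 via (B,hash)
  {AE}: card=120; try (A,nl_idx)→280, (E,hash)→440, (E,nl_idx)→840, (A,merge)→1100, (E,merge)→1200, (A,hash)→1720 …(+2); best=280 via (A,nl_idx)
  {DE}: card=20; try (E,nl_idx)→140, (E,hash)→240, (D,hash)→240, (E,merge)→260, (D,merge)→260, (E,nl)→420 …(+1); best=140 via (E,nl_idx)
  {CD}: card=1000; try (D,hash)→400, (C,merge)→940, (D,merge)→1020, (C,hash)→1440, (C,nl)→2020, (D,nl)→2100; best=400 via (D,hash)
  {ABE}: card=960; try (B,hash)→880, (B,merge)→1520, (E,hash)→1880, (B,nl_idx)→1960, (B,nl)→5080, (E,nl_idx)→6480 …(+2); best=880 via (B,hash)
  {ADE}: card=120; try (A,nl_idx)→400, (D,hash)→600, (A,merge)→1220, (D,merge)→1360, (A,hash)→1840, (A,nl)→2540 …(+1); best=400 via (A,nl_idx)
  {CDE}: card=1000; try (C,merge)→1060, (C,hash)→1560, (E,hash)→1600, (C,nl)→2140, (E,nl_idx)→6400, (E,merge)→11520 …(+1); best=1060 via (C,merge)
  {ABDE}: card=960; try (B,hash)→1000, (B,merge)→1640, (D,hash)→2040, (B,nl_idx)→2080, (B,nl)→5200, (D,merge)→11560 …(+1); best=1000 via (B,hash)
  {ACDE}: card=6000; try (C,hash)→1920, (C,merge)→2160, (A,hash)→3740, (C,nl)→12400, (A,merge)→13020, (A,nl_idx)→14060 …(+1); best=1920 via (C,hash)
  {ABCDE}: card=48000; try (C,hash)→3360, (B,hash)→8400, (C,merge)→12360, (B,nl_idx)→85920, (B,merge)→86200, (C,nl)→97000 …(+1); best=3360 via (C,hash)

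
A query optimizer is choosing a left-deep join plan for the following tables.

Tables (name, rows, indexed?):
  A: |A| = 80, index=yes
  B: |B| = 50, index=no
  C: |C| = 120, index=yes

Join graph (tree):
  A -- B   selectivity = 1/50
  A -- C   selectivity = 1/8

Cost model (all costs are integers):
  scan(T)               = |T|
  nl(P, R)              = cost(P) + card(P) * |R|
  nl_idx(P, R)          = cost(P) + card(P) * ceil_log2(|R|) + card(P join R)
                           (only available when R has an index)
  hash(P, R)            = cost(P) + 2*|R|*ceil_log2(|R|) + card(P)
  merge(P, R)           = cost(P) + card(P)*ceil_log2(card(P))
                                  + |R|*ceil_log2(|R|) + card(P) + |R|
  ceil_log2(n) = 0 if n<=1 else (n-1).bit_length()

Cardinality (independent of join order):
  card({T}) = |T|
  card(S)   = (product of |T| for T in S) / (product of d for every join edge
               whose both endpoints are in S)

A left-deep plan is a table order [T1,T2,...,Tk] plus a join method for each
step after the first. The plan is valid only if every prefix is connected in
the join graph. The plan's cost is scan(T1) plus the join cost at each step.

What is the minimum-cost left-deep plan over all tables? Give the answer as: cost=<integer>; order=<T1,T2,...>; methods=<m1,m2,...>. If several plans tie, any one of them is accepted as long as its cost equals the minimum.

Selinger DP (subsets sized 1..n):
  {A}: scan cost=80, card=80
  {B}: scan cost=50, card=50
  {C}: scan cost=120, card=120
  {AB}: card=80; try (A,nl_idx)→480, (B,hash)→760, (A,merge)→1040, (B,merge)→1070, (A,hash)→1220, (A,nl)→4050 …(+1); best=480 via (A,nl_idx)
  {AC}: card=1200; try (A,hash)→1360, (C,merge)→1680, (A,merge)→1720, (C,hash)→1840, (C,nl_idx)→1840, (A,nl_idx)→2160 …(+2); best=1360 via (A,hash)
  {ABC}: card=1200; try (C,merge)→2080, (C,hash)→2240, (C,nl_idx)→2240, (B,hash)→3160, (C,nl)→10080, (B,merge)→16110 …(+1); best=2080 via (C,merge)

cost=2080; order=B,A,C; methods=nl_idx,merge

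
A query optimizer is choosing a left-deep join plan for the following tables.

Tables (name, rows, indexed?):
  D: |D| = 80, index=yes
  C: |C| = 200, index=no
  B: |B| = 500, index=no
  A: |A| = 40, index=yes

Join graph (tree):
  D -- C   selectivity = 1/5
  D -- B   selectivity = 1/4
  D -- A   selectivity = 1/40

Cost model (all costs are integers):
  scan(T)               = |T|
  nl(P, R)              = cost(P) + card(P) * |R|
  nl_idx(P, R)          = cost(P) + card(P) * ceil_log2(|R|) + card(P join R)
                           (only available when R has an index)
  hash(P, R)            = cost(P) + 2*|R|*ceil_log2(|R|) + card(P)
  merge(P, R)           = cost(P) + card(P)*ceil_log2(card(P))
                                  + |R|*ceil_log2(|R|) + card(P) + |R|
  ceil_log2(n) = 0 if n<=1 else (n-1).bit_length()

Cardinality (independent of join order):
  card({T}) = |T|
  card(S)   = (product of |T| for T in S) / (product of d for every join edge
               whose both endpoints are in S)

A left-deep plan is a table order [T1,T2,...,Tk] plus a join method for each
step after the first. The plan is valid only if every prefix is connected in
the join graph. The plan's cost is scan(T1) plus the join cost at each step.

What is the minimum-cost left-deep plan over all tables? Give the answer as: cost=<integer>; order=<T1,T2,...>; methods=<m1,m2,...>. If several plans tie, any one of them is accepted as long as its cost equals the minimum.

Selinger DP (subsets sized 1..n):
  {D}: scan cost=80, card=80
  {C}: scan cost=200, card=200
  {B}: scan cost=500, card=500
  {A}: scan cost=40, card=40
  {CD}: card=3200; try (D,hash)→1520, (C,merge)→2520, (D,merge)→2640, (C,hash)→3360, (D,nl_idx)→4800, (C,nl)→16080 …(+1); best=1520 via (D,hash)
  {BD}: card=10000; try (D,hash)→2120, (B,merge)→5720, (D,merge)→6140, (B,hash)→9160, (D,nl_idx)→14000, (B,nl)→40080 …(+1); best=2120 via (D,hash)
  {AD}: card=80; try (D,nl_idx)→400, (A,hash)→640, (A,nl_idx)→640, (D,merge)→960, (A,merge)→1000, (D,hash)→1200 …(+2); best=400 via (D,nl_idx)
  {BCD}: card=400000; try (B,hash)→13720, (C,hash)→15320, (B,merge)→48120, (C,merge)→153920, (B,nl)→1601520, (C,nl)→2002120; best=13720 via (B,hash)
  {ACD}: card=3200; try (C,merge)→2840, (C,hash)→3680, (A,hash)→5200, (C,nl)→16400, (A,nl_idx)→23920, (A,merge)→43400 …(+1); best=2840 via (C,merge)
  {ABD}: card=10000; try (B,merge)→6040, (B,hash)→9480, (A,hash)→12600, (B,nl)→40400, (A,nl_idx)→72120, (A,merge)→152400 …(+1); best=6040 via (B,merge)
  {ABCD}: card=400000; try (B,hash)→15040, (C,hash)→19240, (B,merge)→49440, (C,merge)→157840, (A,hash)→414200, (B,nl)→1602840 …(+4); best=15040 via (B,hash)

cost=15040; order=A,D,C,B; methods=nl_idx,merge,hash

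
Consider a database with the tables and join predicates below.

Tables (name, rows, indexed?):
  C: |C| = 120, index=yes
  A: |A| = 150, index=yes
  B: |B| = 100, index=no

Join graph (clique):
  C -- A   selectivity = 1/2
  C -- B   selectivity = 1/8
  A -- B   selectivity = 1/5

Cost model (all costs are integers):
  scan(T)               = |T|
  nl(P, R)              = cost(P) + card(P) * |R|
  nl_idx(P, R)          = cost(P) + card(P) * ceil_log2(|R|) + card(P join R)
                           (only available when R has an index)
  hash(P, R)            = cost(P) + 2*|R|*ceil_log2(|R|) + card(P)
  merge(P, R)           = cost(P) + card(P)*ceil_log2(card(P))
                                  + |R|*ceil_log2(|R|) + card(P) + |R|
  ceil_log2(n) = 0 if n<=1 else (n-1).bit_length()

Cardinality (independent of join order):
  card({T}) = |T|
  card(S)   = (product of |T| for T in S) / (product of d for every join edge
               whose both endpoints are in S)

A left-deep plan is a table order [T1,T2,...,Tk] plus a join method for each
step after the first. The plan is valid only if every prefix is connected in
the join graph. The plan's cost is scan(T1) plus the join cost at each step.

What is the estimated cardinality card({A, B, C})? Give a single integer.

22500

Tables in S: A(150), B(100), C(120)
Edges inside S: C-A(d=2), C-B(d=8), A-B(d=5)
numerator = 150 * 100 * 120 = 1800000
denominator = 2 * 8 * 5 = 80
card(S) = 1800000 / 80 = 22500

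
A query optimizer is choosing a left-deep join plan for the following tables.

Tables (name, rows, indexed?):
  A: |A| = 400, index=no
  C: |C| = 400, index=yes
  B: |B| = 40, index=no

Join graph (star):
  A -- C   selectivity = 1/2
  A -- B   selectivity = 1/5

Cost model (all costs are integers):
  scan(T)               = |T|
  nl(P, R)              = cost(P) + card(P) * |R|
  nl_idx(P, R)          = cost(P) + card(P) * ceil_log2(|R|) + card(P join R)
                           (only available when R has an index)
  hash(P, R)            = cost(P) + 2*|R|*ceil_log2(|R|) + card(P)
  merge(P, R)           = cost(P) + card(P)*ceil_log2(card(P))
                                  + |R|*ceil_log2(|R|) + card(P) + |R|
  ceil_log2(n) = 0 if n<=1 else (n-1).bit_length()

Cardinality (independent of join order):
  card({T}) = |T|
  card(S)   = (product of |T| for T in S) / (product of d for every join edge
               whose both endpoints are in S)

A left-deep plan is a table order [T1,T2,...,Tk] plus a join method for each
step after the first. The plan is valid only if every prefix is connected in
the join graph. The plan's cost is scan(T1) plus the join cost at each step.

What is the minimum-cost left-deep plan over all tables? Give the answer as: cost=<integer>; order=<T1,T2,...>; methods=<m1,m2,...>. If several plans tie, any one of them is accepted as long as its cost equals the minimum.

Selinger DP (subsets sized 1..n):
  {A}: scan cost=400, card=400
  {C}: scan cost=400, card=400
  {B}: scan cost=40, card=40
  {AC}: card=80000; try (C,hash)→8000, (A,hash)→8000, (C,merge)→8400, (A,merge)→8400, (C,nl_idx)→84000, (C,nl)→160400 …(+1); best=8000 via (C,hash)
  {AB}: card=3200; try (B,hash)→1280, (A,merge)→4320, (B,merge)→4680, (A,hash)→7280, (A,nl)→16040, (B,nl)→16400; best=1280 via (B,hash)
  {ABC}: card=640000; try (C,hash)→11680, (C,merge)→46880, (B,hash)→88480, (C,nl_idx)→670080, (C,nl)→1281280, (B,merge)→1448280 …(+1); best=11680 via (C,hash)

cost=11680; order=A,B,C; methods=hash,hash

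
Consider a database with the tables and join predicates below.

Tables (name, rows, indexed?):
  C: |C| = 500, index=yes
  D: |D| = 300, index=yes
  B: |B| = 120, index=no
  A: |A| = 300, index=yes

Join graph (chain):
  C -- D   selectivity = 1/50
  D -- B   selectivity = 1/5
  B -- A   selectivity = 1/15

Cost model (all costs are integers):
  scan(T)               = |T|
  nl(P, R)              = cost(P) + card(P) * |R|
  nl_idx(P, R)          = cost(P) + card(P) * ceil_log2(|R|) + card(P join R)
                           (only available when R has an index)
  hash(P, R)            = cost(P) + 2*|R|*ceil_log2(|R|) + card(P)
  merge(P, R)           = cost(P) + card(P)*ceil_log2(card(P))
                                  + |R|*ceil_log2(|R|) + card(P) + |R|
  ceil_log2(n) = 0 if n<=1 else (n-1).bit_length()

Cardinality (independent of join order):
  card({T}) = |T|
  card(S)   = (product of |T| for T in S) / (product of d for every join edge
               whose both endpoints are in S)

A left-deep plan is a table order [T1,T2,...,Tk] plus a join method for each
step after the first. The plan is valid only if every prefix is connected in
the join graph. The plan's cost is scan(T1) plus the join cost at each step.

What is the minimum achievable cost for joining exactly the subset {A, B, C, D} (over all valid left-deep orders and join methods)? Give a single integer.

Selinger DP over subsets of {A,B,C,D}:
  {C}: scan cost=500, card=500
  {D}: scan cost=300, card=300
  {B}: scan cost=120, card=120
  {A}: scan cost=300, card=300
  {CD}: card=3000; try (C,nl_idx)→6000, (D,hash)→6400, (D,nl_idx)→8000, (C,merge)→8300, (D,merge)→8500, (C,hash)→9600 …(+2); best=6000 via (C,nl_idx)
  {BD}: card=7200; try (B,hash)→2280, (D,merge)→4080, (B,merge)→4260, (D,hash)→5640, (D,nl_idx)→8400, (D,nl)→36120 …(+1); best=2280 via (B,hash)
  {AB}: card=2400; try (B,hash)→2280, (A,nl_idx)→3600, (A,merge)→4080, (B,merge)→4260, (A,hash)→5640, (A,nl)→36120 …(+1); best=2280 via (B,hash)
  {BCD}: card=72000; try (B,hash)→10680, (C,hash)→18480, (B,merge)→45960, (C,merge)→108080, (C,nl_idx)→139080, (B,nl)→366000 …(+1); best=10680 via (B,hash)
  {ABD}: card=144000; try (D,hash)→10080, (A,hash)→14880, (D,merge)→36480, (A,merge)→106080, (D,nl_idx)→167880, (A,nl_idx)→211080 …(+2); best=10080 via (D,hash)
  {ABCD}: card=1440000; try (A,hash)→88080, (C,hash)→163080, (A,merge)→1309680, (A,nl_idx)→2098680, (C,nl_idx)→2746080, (C,merge)→2751080 …(+2); best=88080 via (A,hash)

88080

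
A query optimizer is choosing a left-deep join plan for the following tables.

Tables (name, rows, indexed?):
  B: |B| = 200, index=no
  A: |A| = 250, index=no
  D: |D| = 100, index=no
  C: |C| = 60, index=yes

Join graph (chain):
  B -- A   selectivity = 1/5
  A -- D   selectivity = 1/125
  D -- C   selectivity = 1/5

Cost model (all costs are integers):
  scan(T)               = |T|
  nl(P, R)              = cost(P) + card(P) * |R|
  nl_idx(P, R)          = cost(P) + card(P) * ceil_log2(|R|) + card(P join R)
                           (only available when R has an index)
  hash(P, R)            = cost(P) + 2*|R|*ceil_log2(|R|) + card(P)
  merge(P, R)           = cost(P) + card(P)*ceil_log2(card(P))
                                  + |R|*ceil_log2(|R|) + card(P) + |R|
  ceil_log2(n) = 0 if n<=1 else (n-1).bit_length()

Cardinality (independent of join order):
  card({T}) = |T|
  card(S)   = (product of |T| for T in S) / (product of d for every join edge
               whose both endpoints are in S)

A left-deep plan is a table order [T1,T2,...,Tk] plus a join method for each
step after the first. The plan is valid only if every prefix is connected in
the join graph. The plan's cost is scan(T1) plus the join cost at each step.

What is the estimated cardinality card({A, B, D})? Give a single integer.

8000

Tables in S: A(250), B(200), D(100)
Edges inside S: B-A(d=5), A-D(d=125)
numerator = 250 * 200 * 100 = 5000000
denominator = 5 * 125 = 625
card(S) = 5000000 / 625 = 8000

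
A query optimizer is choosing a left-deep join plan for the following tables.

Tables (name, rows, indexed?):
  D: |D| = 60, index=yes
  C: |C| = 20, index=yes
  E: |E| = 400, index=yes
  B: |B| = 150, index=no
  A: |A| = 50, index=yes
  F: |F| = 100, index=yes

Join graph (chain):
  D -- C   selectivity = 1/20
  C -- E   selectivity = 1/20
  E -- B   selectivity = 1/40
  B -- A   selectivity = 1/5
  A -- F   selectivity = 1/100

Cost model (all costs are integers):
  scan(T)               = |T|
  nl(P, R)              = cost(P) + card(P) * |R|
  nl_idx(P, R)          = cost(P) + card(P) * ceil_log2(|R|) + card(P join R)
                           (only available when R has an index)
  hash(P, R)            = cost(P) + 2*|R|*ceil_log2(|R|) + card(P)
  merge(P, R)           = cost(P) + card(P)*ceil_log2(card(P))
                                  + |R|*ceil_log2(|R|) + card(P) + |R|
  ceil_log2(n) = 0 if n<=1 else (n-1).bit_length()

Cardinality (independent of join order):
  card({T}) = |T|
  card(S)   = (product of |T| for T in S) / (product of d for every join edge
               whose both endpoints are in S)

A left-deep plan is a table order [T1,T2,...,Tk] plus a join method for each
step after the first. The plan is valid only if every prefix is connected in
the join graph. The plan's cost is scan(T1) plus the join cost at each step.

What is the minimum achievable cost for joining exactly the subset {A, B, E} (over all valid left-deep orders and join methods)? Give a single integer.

Selinger DP over subsets of {A,B,E}:
  {E}: scan cost=400, card=400
  {B}: scan cost=150, card=150
  {A}: scan cost=50, card=50
  {BE}: card=1500; try (E,nl_idx)→3000, (B,hash)→3200, (E,merge)→5500, (B,merge)→5750, (E,hash)→7500, (E,nl)→60150 …(+1); best=3000 via (E,nl_idx)
  {AB}: card=1500; try (A,hash)→900, (B,merge)→1750, (A,merge)→1850, (B,hash)→2500, (A,nl_idx)→2550, (B,nl)→7550 …(+1); best=900 via (A,hash)
  {ABE}: card=15000; try (A,hash)→5100, (E,hash)→9600, (A,merge)→21350, (E,merge)→22900, (A,nl_idx)→27000, (E,nl_idx)→29400 …(+2); best=5100 via (A,hash)

5100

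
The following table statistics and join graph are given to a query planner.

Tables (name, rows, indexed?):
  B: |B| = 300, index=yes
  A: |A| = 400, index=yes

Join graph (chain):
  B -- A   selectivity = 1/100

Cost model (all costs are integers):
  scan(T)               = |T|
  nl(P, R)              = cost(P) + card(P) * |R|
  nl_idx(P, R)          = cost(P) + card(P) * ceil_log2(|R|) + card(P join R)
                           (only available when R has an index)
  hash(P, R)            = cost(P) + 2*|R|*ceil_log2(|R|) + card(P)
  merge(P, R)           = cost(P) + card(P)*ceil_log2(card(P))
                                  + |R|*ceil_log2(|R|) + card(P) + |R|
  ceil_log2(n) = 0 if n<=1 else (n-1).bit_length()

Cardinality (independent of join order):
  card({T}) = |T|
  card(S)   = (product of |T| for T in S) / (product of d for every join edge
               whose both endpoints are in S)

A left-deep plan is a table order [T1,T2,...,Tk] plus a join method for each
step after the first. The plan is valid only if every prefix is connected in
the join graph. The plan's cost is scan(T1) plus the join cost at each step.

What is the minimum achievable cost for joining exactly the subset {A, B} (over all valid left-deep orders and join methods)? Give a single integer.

Selinger DP over subsets of {A,B}:
  {B}: scan cost=300, card=300
  {A}: scan cost=400, card=400
  {AB}: card=1200; try (A,nl_idx)→4200, (B,nl_idx)→5200, (B,hash)→6200, (A,merge)→7300, (B,merge)→7400, (A,hash)→7800 …(+2); best=4200 via (A,nl_idx)

4200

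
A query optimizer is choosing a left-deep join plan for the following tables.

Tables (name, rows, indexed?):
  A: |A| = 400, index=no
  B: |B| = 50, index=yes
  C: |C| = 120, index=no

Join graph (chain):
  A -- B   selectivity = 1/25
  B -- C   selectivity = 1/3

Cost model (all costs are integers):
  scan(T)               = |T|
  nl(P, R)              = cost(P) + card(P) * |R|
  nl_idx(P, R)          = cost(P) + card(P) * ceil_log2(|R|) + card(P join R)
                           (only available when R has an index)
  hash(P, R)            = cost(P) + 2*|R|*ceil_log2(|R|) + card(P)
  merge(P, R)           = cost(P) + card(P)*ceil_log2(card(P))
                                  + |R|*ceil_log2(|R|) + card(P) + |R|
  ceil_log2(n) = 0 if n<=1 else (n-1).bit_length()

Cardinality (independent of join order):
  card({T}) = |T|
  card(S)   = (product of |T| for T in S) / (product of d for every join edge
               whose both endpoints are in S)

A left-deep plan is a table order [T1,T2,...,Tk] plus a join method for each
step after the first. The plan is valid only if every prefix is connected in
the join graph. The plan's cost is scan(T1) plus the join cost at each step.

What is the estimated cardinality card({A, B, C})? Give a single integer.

32000

Tables in S: A(400), B(50), C(120)
Edges inside S: A-B(d=25), B-C(d=3)
numerator = 400 * 50 * 120 = 2400000
denominator = 25 * 3 = 75
card(S) = 2400000 / 75 = 32000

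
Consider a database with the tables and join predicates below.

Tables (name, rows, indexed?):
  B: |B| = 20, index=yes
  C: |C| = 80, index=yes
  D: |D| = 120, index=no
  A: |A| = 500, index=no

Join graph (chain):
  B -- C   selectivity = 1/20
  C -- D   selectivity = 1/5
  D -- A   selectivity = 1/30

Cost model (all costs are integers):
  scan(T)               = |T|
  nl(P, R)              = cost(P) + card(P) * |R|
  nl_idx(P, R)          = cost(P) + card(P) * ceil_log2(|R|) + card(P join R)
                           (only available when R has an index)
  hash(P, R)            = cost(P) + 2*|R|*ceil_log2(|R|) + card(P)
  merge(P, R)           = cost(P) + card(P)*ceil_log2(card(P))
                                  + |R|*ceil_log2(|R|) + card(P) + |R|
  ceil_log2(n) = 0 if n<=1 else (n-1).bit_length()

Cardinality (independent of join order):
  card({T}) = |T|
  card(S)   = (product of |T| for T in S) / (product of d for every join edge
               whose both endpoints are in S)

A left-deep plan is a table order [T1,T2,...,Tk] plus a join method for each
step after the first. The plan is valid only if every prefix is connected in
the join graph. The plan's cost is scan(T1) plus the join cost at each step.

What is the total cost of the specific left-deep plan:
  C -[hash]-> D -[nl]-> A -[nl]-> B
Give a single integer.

1601840

step 1: scan C: cost=80, card=80
step 2: join D via hash
    card(P join D) = 80*120/(5) = 1920
    cost = 80 + 2*120*7 + 80 = 1840
step 3: join A via nl
    card(P join A) = 1920*500/(30) = 32000
    cost = 1840 + 1920*500 = 961840
step 4: join B via nl
    card(P join B) = 32000*20/(20) = 32000
    cost = 961840 + 32000*20 = 1601840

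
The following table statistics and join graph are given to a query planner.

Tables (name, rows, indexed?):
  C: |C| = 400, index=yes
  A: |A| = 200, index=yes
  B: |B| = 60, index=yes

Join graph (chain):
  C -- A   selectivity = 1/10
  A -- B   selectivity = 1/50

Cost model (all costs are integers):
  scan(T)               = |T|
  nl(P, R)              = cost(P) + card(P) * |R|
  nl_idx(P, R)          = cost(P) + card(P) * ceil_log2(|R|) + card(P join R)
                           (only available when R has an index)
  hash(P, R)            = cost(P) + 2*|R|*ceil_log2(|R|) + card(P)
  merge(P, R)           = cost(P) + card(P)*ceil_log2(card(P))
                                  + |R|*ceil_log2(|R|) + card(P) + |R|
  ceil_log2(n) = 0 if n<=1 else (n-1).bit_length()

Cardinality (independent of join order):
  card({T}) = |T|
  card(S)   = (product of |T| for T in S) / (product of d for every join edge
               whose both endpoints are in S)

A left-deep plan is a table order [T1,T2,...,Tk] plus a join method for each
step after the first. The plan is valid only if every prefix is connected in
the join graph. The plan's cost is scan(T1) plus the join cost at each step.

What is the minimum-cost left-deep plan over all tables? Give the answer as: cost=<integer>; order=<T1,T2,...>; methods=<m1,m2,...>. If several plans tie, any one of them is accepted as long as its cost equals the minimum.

cost=6940; order=B,A,C; methods=nl_idx,merge

Selinger DP (subsets sized 1..n):
  {C}: scan cost=400, card=400
  {A}: scan cost=200, card=200
  {B}: scan cost=60, card=60
  {AC}: card=8000; try (A,hash)→4000, (C,merge)→6000, (A,merge)→6200, (C,hash)→7600, (C,nl_idx)→10000, (A,nl_idx)→11600 …(+2); best=4000 via (A,hash)
  {AB}: card=240; try (A,nl_idx)→780, (B,hash)→1120, (B,nl_idx)→1640, (A,merge)→2280, (B,merge)→2420, (A,hash)→3320 …(+2); best=780 via (A,nl_idx)
  {ABC}: card=9600; try (C,merge)→6940, (C,hash)→8220, (C,nl_idx)→12540, (B,hash)→12720, (B,nl_idx)→61600, (C,nl)→96780 …(+2); best=6940 via (C,merge)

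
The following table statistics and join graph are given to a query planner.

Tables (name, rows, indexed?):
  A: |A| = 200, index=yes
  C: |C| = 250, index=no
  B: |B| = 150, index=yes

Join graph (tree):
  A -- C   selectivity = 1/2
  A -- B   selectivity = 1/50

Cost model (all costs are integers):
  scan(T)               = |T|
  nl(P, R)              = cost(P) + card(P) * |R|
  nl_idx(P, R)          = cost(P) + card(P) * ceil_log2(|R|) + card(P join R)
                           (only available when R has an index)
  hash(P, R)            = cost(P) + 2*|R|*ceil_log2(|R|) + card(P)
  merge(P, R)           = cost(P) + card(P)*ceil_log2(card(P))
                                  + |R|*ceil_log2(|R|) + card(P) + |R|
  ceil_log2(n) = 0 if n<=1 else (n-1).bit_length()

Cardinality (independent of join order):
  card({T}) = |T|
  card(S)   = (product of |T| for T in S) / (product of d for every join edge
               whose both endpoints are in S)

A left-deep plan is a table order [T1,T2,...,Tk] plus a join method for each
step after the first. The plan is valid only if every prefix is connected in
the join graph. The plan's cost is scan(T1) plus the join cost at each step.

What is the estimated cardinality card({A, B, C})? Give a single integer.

75000

Tables in S: A(200), B(150), C(250)
Edges inside S: A-C(d=2), A-B(d=50)
numerator = 200 * 150 * 250 = 7500000
denominator = 2 * 50 = 100
card(S) = 7500000 / 100 = 75000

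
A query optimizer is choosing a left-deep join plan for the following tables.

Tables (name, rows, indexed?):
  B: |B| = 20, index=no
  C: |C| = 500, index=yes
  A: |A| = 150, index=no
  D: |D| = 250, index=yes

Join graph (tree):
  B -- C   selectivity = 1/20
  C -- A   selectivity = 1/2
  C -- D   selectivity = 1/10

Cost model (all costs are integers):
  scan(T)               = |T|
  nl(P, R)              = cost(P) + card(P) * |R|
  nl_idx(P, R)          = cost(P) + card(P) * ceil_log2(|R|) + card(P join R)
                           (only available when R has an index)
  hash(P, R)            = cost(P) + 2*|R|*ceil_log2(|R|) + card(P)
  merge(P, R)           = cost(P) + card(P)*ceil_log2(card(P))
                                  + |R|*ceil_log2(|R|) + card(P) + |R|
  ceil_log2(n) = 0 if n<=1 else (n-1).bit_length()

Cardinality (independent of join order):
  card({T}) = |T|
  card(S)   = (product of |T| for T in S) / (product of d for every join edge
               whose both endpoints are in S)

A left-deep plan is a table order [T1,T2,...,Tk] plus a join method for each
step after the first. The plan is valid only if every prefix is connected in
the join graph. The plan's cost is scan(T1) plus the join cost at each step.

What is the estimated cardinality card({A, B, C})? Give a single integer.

37500

Tables in S: A(150), B(20), C(500)
Edges inside S: B-C(d=20), C-A(d=2)
numerator = 150 * 20 * 500 = 1500000
denominator = 20 * 2 = 40
card(S) = 1500000 / 40 = 37500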